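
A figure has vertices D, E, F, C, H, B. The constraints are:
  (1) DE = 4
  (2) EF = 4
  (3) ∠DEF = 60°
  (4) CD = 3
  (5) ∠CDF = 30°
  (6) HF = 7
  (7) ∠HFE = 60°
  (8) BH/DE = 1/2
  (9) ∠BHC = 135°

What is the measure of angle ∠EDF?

Step 1: By the law of cosines on triangle DEF: DF² = 4² + 4² − 2·4·4·cos(60°) = 16, so DF = 4.
Step 2: By the inverse law of cosines on triangle EDF: cos(∠EDF) = (4² + 4² − 4²) / (2·4·4) = 16/32 = 0.5, so ∠EDF = 60°.

Therefore, the measure of angle ∠EDF = 60°.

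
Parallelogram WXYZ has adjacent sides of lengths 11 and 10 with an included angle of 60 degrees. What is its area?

The area of a parallelogram equals the product of two adjacent sides times the sine of the included angle.
This is because the height equals 10 * sin(60°) = 5*sqrt(3).
Area = 11 * 5*sqrt(3) = 55*sqrt(3)

55*sqrt(3)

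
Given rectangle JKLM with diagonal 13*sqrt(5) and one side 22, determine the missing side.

b = sqrt(d^2 - a^2) = sqrt(845 - 484) = sqrt(361) = 19

19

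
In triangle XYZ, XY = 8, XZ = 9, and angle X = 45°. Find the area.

When two sides and the included angle are known, the area formula is (1/2)ab sin(C).
The height from one side to the opposite vertex is 9 sin(45°) = 9*sqrt(2)/2.
Area = (1/2) * 8 * 9*sqrt(2)/2 = 18*sqrt(2).

18*sqrt(2)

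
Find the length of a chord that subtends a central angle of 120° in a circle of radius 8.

Drop a perpendicular from the center to the chord, bisecting both the chord and the central angle.
Each half-chord = r sin(θ/2) = 8 sin(60°).
The full chord = 2 × 8 × sin(60°) = 8*sqrt(3).

8*sqrt(3)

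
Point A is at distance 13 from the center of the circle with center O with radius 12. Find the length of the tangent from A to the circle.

tangent = √(d² - r²) = √(13² - 12²) = √(169 - 144) = √25 = 5

5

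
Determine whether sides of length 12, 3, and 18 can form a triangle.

Check the triangle inequality: 12 + 3 = 15 ≤ 18.
Since the sum of two sides does not exceed the third, no triangle can be formed.

No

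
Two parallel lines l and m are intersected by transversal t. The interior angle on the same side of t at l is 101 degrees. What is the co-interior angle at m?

Co-interior angles (same-side interior) formed by parallel lines and a transversal are supplementary (sum to 180 degrees).
The given angle is 101 degrees.
The co-interior angle = 180 - 101 = 79 degrees.

79 degrees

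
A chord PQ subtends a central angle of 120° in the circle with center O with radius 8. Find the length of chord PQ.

Drop a perpendicular from the center to the chord, bisecting both the chord and the central angle.
Each half-chord = r sin(θ/2) = 8 sin(60°).
The full chord = 2 × 8 × sin(60°) = 8*sqrt(3).

8*sqrt(3)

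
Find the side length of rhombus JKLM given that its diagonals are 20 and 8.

Half-diagonals are 10 and 4. side = sqrt(10^2 + 4^2) = sqrt(116) = 2*sqrt(29)

2*sqrt(29)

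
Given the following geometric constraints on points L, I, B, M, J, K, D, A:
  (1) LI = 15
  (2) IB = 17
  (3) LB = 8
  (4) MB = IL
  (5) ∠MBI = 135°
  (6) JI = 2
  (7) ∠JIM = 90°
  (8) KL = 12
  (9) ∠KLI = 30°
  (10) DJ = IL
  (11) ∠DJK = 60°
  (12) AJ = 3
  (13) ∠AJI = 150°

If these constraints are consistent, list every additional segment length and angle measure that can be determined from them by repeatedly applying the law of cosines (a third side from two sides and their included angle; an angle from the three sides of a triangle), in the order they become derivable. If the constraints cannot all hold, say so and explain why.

The constraints are consistent. Derivable facts, in order:
After 1 step:
- IA ≈ 4.84
- IK ≈ 7.57
- IM ≈ 29.57
- ∠BIL = 28.07°
- ∠BLI = 90°
- ∠IBL = 61.93°
After 2 steps:
- MJ ≈ 29.64
- ∠AIJ = 18.07°
- ∠BIM = 21.02°
- ∠BMI = 23.98°
- ∠IAJ = 11.93°
- ∠IKL = 97.52°
- ∠KIL = 52.48°
After 3 steps:
- ∠IJM = 86.13°
- ∠IMJ = 3.87°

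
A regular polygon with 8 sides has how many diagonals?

Each of the 8 vertices connects to 5 non-adjacent vertices via diagonals.
Total connections = 8 × 5 = 40, but each diagonal is counted twice.
Number of diagonals = 40 / 2 = 20.

20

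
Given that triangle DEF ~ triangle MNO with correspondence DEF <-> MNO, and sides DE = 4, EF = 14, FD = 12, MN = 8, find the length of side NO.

Since the triangles are similar, the ratio of corresponding sides is constant.
Scale factor k = MN / DE = 8 / 4 = 2
NO = k * EF = 2 * 14 = 28

28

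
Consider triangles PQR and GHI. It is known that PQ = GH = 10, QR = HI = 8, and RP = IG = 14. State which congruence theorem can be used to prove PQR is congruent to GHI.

Consider the given information: PQ = GH = 10, QR = HI = 8, and RP = IG = 14
This is not SAS or ASA: SAS requires two sides and the included angle between them. ASA requires two angles and the side between them.
The correct criterion is SSS. All three pairs of corresponding sides are equal (Side-Side-Side).

SSS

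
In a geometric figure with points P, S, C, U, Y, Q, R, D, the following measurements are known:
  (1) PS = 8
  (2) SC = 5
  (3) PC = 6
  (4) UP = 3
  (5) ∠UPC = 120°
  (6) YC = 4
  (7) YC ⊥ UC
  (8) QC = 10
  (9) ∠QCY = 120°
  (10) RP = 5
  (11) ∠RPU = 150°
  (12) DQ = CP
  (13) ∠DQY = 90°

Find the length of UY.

Step 1: By the law of cosines on triangle UPC: UC² = 3² + 6² − 2·3·6·cos(120°) = 63, so UC = 3·√7.
Step 2: By the law of cosines on triangle UCY: UY² = (3·√7)² + 4² − 2·3·√7·4·cos(90°) = 79, so UY = √79.

Therefore, the length of UY = √79.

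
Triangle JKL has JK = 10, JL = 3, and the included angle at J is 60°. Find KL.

Law of cosines: KL^2 = 10^2 + 3^2 - 2(10)(3)cos(60°) = 79, so KL = sqrt(79).

sqrt(79)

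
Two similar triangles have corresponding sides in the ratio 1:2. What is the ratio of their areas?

Area ratio = (side ratio)^2 = (1/2)^2 = 1:4.

1:4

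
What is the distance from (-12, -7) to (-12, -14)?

The horizontal distance is |-12 - -12| = 0 and the vertical distance is |-14 - -7| = 7.
By the Pythagorean theorem, d = sqrt(0^2 + 7^2) = sqrt(49) = 7.

7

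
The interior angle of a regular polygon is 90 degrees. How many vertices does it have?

Exterior angle = 180 - 90 = 90. n = 360 / 90 = 4.

4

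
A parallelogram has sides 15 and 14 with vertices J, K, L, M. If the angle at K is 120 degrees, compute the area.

Area = a * b * sin(theta)
Area = 15 * 14 * sin(120 degrees)
Area = 210 * sqrt(3)/2
Area = 105*sqrt(3)

105*sqrt(3)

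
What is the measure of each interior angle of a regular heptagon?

Each interior angle of a regular n-gon is (n - 2) * 180 / n.
For n = 7: (7 - 2) * 180 / 7 = 900/7 = 900/7 degrees.

900/7 degrees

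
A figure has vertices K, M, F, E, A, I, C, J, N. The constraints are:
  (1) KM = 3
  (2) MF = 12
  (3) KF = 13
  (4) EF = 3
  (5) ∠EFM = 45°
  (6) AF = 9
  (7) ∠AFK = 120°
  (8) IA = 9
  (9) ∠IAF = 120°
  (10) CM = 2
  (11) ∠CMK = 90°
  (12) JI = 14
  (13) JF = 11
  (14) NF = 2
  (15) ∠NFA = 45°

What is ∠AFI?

Step 1: By the law of cosines on triangle FAI: FI² = 9² + 9² − 2·9·9·cos(120°) = 243, so FI = 9·√3.
Step 2: By the inverse law of cosines on triangle AFI: cos(∠AFI) = (9² + (9·√3)² − 9²) / (2·9·9·√3) = 243/280.59 = 0.866, so ∠AFI = 30°.

Therefore, the measure of angle ∠AFI = 30°.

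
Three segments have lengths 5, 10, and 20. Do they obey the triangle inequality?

No.
The triangle inequality is violated: 5 + 10 = 15 ≤ 20.
These lengths cannot form a triangle.

No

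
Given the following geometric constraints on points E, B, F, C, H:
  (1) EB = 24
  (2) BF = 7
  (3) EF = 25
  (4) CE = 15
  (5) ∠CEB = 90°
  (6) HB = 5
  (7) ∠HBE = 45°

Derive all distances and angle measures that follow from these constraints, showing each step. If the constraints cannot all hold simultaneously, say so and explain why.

The constraints are consistent.

Step 1: From EB = 24, BH = 5, and ∠EBH = 45°, by the law of cosines:
  EH² = EB² + BH² - 2·EB·BH·cos(45°) = 576 + 25 - 169.7 = 431.3
  EH ≈ 20.77

Step 2: From BE = 24, EC = 15, and ∠BEC = 90°, by the law of cosines:
  BC² = BE² + EC² - 2·BE·EC·cos(90°) = 576 + 225 - 0 = 801
  BC = 3·√89

Step 3: From EB = 24, EF = 25, BF = 7, by the inverse law of cosines:
  cos(∠BEF) = (EB² + EF² - BF²) / (2·EB·EF)
  ∠BEF = 16.26°

Step 4: From BE = 24, BF = 7, EF = 25, by the inverse law of cosines:
  cos(∠EBF) = (BE² + BF² - EF²) / (2·BE·BF)
  ∠EBF = 90°

Step 5: From FB = 7, FE = 25, BE = 24, by the inverse law of cosines:
  cos(∠BFE) = (FB² + FE² - BE²) / (2·FB·FE)
  ∠BFE = 73.74°

Step 6: From EB = 24, EH = 20.77, BH = 5, by the inverse law of cosines:
  cos(∠BEH) = (EB² + EH² - BH²) / (2·EB·EH)
  ∠BEH = 9.8°

Step 7: From BC = 3·√89, BE = 24, CE = 15, by the inverse law of cosines:
  cos(∠CBE) = (BC² + BE² - CE²) / (2·BC·BE)
  ∠CBE = 32.01°

Step 8: From CB = 3·√89, CE = 15, BE = 24, by the inverse law of cosines:
  cos(∠BCE) = (CB² + CE² - BE²) / (2·CB·CE)
  ∠BCE = 57.99°

Step 9: From HB = 5, HE = 20.77, BE = 24, by the inverse law of cosines:
  cos(∠BHE) = (HB² + HE² - BE²) / (2·HB·HE)
  ∠BHE = 125.2°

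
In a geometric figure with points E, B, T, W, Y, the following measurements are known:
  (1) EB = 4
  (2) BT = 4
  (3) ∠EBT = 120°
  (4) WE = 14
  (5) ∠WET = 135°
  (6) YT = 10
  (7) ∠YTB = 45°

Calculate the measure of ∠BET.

Step 1: By the law of cosines on triangle EBT: ET² = 4² + 4² − 2·4·4·cos(120°) = 48, so ET = 4·√3.
Step 2: By the inverse law of cosines on triangle BET: cos(∠BET) = (4² + (4·√3)² − 4²) / (2·4·4·√3) = 48/55.43 = 0.866, so ∠BET = 30°.

Therefore, the measure of angle ∠BET = 30°.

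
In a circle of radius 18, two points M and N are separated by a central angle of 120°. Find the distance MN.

Chord = 2(18) sin(60°) = 18*sqrt(3)

18*sqrt(3)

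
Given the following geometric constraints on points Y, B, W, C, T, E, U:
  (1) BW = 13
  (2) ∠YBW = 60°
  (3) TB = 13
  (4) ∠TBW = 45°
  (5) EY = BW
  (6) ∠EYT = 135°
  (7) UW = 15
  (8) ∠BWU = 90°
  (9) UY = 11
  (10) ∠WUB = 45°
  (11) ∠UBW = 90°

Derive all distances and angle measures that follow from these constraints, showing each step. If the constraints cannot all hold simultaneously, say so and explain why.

These constraints are not satisfiable: (8), (10) and (11) are the three interior angles of triangle BWU, which must sum to 180°, but 90° + 45° + 90° = 225°. No planar figure meets all of them, so nothing further can be derived.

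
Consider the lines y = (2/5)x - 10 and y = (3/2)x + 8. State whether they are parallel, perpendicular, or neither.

Slope of line 1: m1 = 2/5
Slope of line 2: m2 = 3/2
For parallel lines we need equal slopes: 2/5 != 3/2.
For perpendicular lines we need m1*m2 = -1: (2/5)(3/2) = 3/5 != -1.
Since neither condition holds, the lines are neither parallel nor perpendicular.

Neither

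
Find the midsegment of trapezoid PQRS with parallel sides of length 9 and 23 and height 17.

The midsegment (median) of a trapezoid connects the midpoints of the non-parallel sides.
Its length is the average of the two bases: (9 + 23) / 2 = 16.

16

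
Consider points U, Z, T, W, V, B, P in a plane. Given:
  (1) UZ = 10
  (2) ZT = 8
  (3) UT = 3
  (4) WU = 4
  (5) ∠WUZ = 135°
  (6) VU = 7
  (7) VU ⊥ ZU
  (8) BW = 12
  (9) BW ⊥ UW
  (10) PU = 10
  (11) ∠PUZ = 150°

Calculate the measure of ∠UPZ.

Step 1: By the law of cosines on triangle PUZ: PZ² = 10² + 10² − 2·10·10·cos(150°) = 373.21, so PZ ≈ 19.32.
Step 2: By the inverse law of cosines on triangle UPZ: cos(∠UPZ) = (10² + 19.32² − 10²) / (2·10·19.32) = 373.21/386.37 = 0.9659, so ∠UPZ = 15°.

Therefore, the measure of angle ∠UPZ = 15°.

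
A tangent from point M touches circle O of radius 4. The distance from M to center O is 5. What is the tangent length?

tangent = √(d² - r²) = √(5² - 4²) = √(25 - 16) = √9 = 3

3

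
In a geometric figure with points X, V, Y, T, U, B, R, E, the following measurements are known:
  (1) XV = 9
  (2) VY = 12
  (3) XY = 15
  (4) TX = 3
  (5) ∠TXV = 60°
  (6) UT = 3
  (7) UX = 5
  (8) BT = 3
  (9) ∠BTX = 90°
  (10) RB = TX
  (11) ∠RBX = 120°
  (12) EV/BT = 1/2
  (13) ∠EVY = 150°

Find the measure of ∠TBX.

Step 1: By the law of cosines on triangle BTX: BX² = 3² + 3² − 2·3·3·cos(90°) = 18, so BX = 3·√2.
Step 2: By the inverse law of cosines on triangle TBX: cos(∠TBX) = (3² + (3·√2)² − 3²) / (2·3·3·√2) = 18/25.46 = 0.7071, so ∠TBX = 45°.

Therefore, the measure of angle ∠TBX = 45°.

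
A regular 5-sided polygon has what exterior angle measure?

Each exterior angle of a regular n-gon is 360 / n.
For n = 5: 360 / 5 = 72 degrees.

72 degrees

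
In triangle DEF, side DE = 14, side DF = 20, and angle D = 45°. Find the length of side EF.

When two sides and the included angle are known, the law of cosines gives the third side.
c^2 = a^2 + b^2 - 2ab cos(C) generalizes the Pythagorean theorem to non-right triangles.
Here: EF^2 = 196 + 400 - 560*(sqrt(2)/2) = 596 - 280*sqrt(2)
EF = 2*sqrt(149 - 70*sqrt(2))

2*sqrt(149 - 70*sqrt(2))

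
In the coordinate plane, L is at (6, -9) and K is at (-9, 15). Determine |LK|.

The horizontal distance is |-9 - 6| = 15 and the vertical distance is |15 - -9| = 24.
By the Pythagorean theorem, d = sqrt(15^2 + 24^2) = sqrt(801) = 3*sqrt(89).

3*sqrt(89)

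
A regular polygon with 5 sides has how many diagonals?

Total line segments between 5 vertices = C(5,2) = 10.
Subtract the 5 sides: 10 - 5 = 5 diagonals.

5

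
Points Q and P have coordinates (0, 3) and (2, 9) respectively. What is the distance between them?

d = sqrt((2)^2 + (6)^2) = sqrt(40) = 2*sqrt(10)

2*sqrt(10)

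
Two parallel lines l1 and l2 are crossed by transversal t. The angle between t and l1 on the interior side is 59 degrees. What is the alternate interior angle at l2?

Alternate interior angles lie on opposite sides of the transversal, between the parallel lines.
By the alternate interior angle theorem, they are equal: 59 degrees.

59 degrees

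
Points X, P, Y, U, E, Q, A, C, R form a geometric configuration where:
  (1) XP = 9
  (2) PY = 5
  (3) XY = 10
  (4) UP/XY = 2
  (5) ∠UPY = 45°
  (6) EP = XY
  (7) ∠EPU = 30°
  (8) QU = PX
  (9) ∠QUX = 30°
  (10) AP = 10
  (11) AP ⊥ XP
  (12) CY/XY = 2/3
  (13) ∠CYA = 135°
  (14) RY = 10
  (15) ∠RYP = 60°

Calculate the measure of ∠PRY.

Step 1: By the law of cosines on triangle RYP: RP² = 10² + 5² − 2·10·5·cos(60°) = 75, so RP = 5·√3.
Step 2: By the inverse law of cosines on triangle PRY: cos(∠PRY) = ((5·√3)² + 10² − 5²) / (2·5·√3·10) = 150/173.21 = 0.866, so ∠PRY = 30°.

Therefore, the measure of angle ∠PRY = 30°.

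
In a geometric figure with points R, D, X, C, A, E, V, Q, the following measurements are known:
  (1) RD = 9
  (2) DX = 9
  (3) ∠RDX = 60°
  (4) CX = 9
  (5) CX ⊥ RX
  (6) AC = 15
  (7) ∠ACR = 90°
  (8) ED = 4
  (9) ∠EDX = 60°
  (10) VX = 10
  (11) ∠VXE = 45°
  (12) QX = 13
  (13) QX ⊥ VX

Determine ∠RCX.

Step 1: By the law of cosines on triangle XDR: XR² = 9² + 9² − 2·9·9·cos(60°) = 81, so XR = 9.
Step 2: By the law of cosines on triangle CXR: CR² = 9² + 9² − 2·9·9·cos(90°) = 162, so CR = 9·√2.
Step 3: By the inverse law of cosines on triangle RCX: cos(∠RCX) = ((9·√2)² + 9² − 9²) / (2·9·√2·9) = 162/229.1 = 0.7071, so ∠RCX = 45°.

Therefore, the measure of angle ∠RCX = 45°.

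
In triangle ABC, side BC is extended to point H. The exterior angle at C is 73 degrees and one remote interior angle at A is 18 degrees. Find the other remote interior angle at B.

angle B = 73 - 18 = 55 degrees (exterior angle theorem).

55 degrees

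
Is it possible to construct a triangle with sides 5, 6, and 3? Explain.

Sort the sides: 3, 5, 6.
It suffices to check that the sum of the two smallest exceeds the largest:
3 + 5 = 8 > 6. ✓
Yes, a valid triangle can be formed.

Yes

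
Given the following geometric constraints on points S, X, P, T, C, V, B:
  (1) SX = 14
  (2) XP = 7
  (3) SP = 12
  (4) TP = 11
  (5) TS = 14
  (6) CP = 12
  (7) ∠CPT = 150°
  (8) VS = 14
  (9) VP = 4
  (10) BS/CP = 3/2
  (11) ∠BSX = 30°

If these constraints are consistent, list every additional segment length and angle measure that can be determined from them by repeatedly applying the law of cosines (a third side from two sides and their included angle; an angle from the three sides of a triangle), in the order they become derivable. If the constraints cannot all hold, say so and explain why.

The constraints are consistent. Derivable facts, in order:
After 1 step:
- TC ≈ 22.22
- XB ≈ 9.14
- ∠PST = 49.32°
- ∠PSV = 15.36°
- ∠PSX = 29.99°
- ∠PTS = 55.83°
- ∠PVS = 52.62°
- ∠PXS = 58.98°
- ∠SPT = 74.85°
- ∠SPV = 112.02°
- ∠SPX = 91.02°
After 2 steps:
- ∠BXS = 100.01°
- ∠CTP = 15.67°
- ∠PCT = 14.33°
- ∠SBX = 49.99°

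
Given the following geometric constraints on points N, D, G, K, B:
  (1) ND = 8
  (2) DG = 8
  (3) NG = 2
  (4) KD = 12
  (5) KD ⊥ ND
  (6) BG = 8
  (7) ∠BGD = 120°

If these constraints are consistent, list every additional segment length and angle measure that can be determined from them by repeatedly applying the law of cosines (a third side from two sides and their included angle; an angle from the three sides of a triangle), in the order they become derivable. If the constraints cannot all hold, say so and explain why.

The constraints are consistent. Derivable facts, in order:
After 1 step:
- DB = 8·√3
- NK = 4·√13
- ∠DGN = 82.82°
- ∠DNG = 82.82°
- ∠GDN = 14.36°
After 2 steps:
- ∠BDG = 30°
- ∠DBG = 30°
- ∠DKN = 33.69°
- ∠DNK = 56.31°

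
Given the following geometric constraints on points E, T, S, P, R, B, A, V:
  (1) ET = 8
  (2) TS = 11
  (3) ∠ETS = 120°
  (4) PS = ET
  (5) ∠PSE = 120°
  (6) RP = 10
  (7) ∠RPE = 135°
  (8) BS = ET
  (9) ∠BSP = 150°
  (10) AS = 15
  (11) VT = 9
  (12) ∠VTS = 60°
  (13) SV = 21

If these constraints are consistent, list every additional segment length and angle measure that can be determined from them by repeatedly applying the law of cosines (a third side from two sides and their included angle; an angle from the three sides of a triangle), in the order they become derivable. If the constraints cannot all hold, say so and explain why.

These constraints are not satisfiable: by the triangle inequality in triangle TSV, (2) TS = 11 and (11) VT = 9 force SV ≤ 11 + 9 = 20, but (13) says SV = 21. No planar figure meets all of them, so nothing further can be derived.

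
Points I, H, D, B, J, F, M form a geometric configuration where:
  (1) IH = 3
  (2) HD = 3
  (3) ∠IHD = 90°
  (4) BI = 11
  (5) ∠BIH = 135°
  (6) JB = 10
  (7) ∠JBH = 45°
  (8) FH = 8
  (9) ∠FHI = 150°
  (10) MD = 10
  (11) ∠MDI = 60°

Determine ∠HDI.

Step 1: By the law of cosines on triangle DHI: DI² = 3² + 3² − 2·3·3·cos(90°) = 18, so DI = 3·√2.
Step 2: By the inverse law of cosines on triangle HDI: cos(∠HDI) = (3² + (3·√2)² − 3²) / (2·3·3·√2) = 18/25.46 = 0.7071, so ∠HDI = 45°.

Therefore, the measure of angle ∠HDI = 45°.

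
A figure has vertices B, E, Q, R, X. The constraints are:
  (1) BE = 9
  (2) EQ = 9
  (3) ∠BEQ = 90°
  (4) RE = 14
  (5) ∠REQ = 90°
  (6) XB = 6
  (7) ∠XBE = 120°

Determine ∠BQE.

Step 1: By the law of cosines on triangle QEB: QB² = 9² + 9² − 2·9·9·cos(90°) = 162, so QB = 9·√2.
Step 2: By the inverse law of cosines on triangle BQE: cos(∠BQE) = ((9·√2)² + 9² − 9²) / (2·9·√2·9) = 162/229.1 = 0.7071, so ∠BQE = 45°.

Therefore, the measure of angle ∠BQE = 45°.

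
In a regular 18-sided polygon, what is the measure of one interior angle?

Each interior angle of a regular n-gon is (n - 2) * 180 / n.
For n = 18: (18 - 2) * 180 / 18 = 2880/18 = 160 degrees.

160 degrees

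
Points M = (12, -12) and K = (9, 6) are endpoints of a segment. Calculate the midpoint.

The midpoint is the point halfway along the segment.
Move half the horizontal distance: 12 + (9 - 12)/2 = 12 + -3/2 = 21/2
Move half the vertical distance: -12 + (6 - -12)/2 = -12 + 18/2 = -3
Midpoint = (21/2, -3)

(21/2, -3)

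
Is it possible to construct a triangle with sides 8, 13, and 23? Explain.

The longest side is 23. The other two sides sum to 8 + 13 = 21.
Since 21 ≤ 23, the two shorter sides cannot reach around to close the triangle.

No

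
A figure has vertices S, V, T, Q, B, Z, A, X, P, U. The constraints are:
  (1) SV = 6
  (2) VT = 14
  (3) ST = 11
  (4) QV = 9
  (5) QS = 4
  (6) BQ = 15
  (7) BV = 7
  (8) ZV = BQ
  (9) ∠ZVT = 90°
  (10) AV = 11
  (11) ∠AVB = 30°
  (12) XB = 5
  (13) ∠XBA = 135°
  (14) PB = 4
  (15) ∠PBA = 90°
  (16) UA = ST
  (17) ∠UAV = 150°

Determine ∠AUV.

From the given relations: UA = ST = 11.
Step 1: By the law of cosines on triangle UAV: UV² = 11² + 11² − 2·11·11·cos(150°) = 451.58, so UV ≈ 21.25.
Step 2: By the inverse law of cosines on triangle AUV: cos(∠AUV) = (11² + 21.25² − 11²) / (2·11·21.25) = 451.58/467.51 = 0.9659, so ∠AUV = 15°.

Therefore, the measure of angle ∠AUV = 15°.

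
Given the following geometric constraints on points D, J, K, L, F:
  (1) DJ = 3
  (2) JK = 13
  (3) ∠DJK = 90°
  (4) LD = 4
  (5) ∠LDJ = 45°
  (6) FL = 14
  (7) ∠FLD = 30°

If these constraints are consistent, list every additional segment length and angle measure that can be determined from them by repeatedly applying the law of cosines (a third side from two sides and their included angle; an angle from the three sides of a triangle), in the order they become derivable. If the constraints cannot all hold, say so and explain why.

The constraints are consistent. Derivable facts, in order:
After 1 step:
- DF ≈ 10.72
- DK = √178
- JL ≈ 2.83
After 2 steps:
- ∠DFL = 10.75°
- ∠DJL = 86.53°
- ∠DKJ = 12.99°
- ∠DLJ = 48.47°
- ∠FDL = 139.25°
- ∠JDK = 77.01°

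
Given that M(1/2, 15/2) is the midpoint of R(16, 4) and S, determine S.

Using the midpoint formula: M = ((x1 + x2)/2, (y1 + y2)/2)
We know M = (1/2, 15/2) and R = (16, 4)
For x: 1/2 = (16 + x2)/2, so x2 = 2*1/2 - 16 = -15
For y: 15/2 = (4 + y2)/2, so y2 = 2*15/2 - 4 = 11
S = (-15, 11)

(-15, 11)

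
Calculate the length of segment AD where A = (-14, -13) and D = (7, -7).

The horizontal distance is |7 - -14| = 21 and the vertical distance is |-7 - -13| = 6.
By the Pythagorean theorem, d = sqrt(21^2 + 6^2) = sqrt(477) = 3*sqrt(53).

3*sqrt(53)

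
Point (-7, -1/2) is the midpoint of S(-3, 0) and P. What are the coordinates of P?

Using the midpoint formula: M = ((x1 + x2)/2, (y1 + y2)/2)
We know M = (-7, -1/2) and S = (-3, 0)
For x: -7 = (-3 + x2)/2, so x2 = 2*-7 - -3 = -11
For y: -1/2 = (0 + y2)/2, so y2 = 2*-1/2 - 0 = -1
P = (-11, -1)

(-11, -1)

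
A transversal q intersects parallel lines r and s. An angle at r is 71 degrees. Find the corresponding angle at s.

When a transversal crosses parallel lines, angles in the same position at each intersection are called corresponding angles.
These are always equal, so the answer is 71 degrees.

71 degrees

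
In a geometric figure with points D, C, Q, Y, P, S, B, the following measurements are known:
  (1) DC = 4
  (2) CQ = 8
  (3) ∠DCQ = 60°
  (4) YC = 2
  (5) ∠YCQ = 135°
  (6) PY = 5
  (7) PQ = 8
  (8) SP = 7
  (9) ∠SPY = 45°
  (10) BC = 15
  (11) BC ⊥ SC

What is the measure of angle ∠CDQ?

Step 1: By the law of cosines on triangle DCQ: DQ² = 4² + 8² − 2·4·8·cos(60°) = 48, so DQ = 4·√3.
Step 2: By the inverse law of cosines on triangle CDQ: cos(∠CDQ) = (4² + (4·√3)² − 8²) / (2·4·4·√3) = 0/55.43 = 0, so ∠CDQ = 90°.

Therefore, the measure of angle ∠CDQ = 90°.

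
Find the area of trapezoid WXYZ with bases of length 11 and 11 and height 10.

A trapezoid's area equals the midsegment times the height.
The midsegment is (11 + 11) / 2 = 11.
Area = 11 * 10 = 110.

110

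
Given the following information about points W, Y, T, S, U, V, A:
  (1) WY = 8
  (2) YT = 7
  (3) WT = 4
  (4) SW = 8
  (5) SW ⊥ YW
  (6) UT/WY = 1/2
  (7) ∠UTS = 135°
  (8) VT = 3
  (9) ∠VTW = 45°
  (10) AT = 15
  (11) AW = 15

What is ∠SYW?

Step 1: By the law of cosines on triangle YWS: YS² = 8² + 8² − 2·8·8·cos(90°) = 128, so YS = 8·√2.
Step 2: By the inverse law of cosines on triangle SYW: cos(∠SYW) = ((8·√2)² + 8² − 8²) / (2·8·√2·8) = 128/181.02 = 0.7071, so ∠SYW = 45°.

Therefore, the measure of angle ∠SYW = 45°.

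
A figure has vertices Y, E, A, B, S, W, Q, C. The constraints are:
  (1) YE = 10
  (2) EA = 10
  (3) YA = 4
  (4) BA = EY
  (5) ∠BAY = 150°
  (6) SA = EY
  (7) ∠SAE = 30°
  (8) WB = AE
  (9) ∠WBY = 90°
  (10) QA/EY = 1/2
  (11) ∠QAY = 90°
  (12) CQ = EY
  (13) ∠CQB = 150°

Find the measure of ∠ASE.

From the given relations: SA = EY = 10.
Step 1: By the law of cosines on triangle SAE: SE² = 10² + 10² − 2·10·10·cos(30°) = 26.79, so SE ≈ 5.18.
Step 2: By the inverse law of cosines on triangle ASE: cos(∠ASE) = (10² + 5.18² − 10²) / (2·10·5.18) = 26.79/103.53 = 0.2588, so ∠ASE = 75°.

Therefore, the measure of angle ∠ASE = 75°.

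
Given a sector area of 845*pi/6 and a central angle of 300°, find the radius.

r² = 360 × 845*pi/6 / (π × 300) = 169, so r = 13.

13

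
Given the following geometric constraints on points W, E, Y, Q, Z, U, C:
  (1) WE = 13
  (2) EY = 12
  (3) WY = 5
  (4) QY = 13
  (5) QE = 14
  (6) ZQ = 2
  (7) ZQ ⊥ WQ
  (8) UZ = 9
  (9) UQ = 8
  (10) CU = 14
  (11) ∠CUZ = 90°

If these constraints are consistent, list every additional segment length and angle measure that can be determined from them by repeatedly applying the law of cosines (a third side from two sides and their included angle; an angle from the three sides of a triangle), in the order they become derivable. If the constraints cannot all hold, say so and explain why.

The constraints are consistent. Derivable facts, in order:
After 1 step:
- ZC ≈ 16.64
- ∠EQY = 52.62°
- ∠EWY = 67.38°
- ∠EYQ = 67.98°
- ∠EYW = 90°
- ∠QEY = 59.41°
- ∠QUZ = 11.72°
- ∠QZU = 54.31°
- ∠UQZ = 113.97°
- ∠WEY = 22.62°
After 2 steps:
- ∠CZU = 57.26°
- ∠UCZ = 32.74°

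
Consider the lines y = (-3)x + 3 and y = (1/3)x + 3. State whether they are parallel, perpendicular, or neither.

Slope of line 1: m1 = -3
Slope of line 2: m2 = 1/3
m1 * m2 = -1, so perpendicular.

Perpendicular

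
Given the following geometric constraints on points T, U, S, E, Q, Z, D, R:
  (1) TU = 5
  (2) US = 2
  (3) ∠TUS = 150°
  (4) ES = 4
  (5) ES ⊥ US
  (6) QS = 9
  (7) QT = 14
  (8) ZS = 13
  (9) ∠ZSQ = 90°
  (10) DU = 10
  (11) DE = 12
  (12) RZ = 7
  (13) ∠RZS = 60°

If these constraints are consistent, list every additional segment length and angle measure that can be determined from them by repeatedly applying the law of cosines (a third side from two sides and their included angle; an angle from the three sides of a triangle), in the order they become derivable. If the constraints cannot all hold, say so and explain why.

The constraints are consistent. Derivable facts, in order:
After 1 step:
- QZ = 5·√10
- SR = √127
- TS ≈ 6.81
- UE = 2·√5
After 2 steps:
- ∠DEU = 53.4°
- ∠DUE = 105.56°
- ∠EDU = 21.04°
- ∠EUS = 63.43°
- ∠QST = 124.1°
- ∠QTS = 32.16°
- ∠QZS = 34.7°
- ∠RSZ = 32.54°
- ∠SEU = 26.57°
- ∠SQT = 23.74°
- ∠SQZ = 55.3°
- ∠SRZ = 87.46°
- ∠STU = 8.45°
- ∠TSU = 21.55°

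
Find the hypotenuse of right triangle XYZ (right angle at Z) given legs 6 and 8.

XY = sqrt(6^2 + 8^2) = sqrt(100) = 10

10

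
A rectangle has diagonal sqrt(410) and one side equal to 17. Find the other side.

Using the Pythagorean theorem: d^2 = a^2 + b^2
b^2 = d^2 - a^2
b^2 = 410 - 289
b^2 = 121
b = sqrt(121) = 11

11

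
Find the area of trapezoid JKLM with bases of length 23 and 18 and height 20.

Area of a trapezoid = (base1 + base2) * height / 2
Area = (23 + 18) * 20 / 2
Area = 41 * 20 / 2
Area = 820 / 2
Area = 410

410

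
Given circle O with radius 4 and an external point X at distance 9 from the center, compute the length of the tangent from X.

The tangent, radius, and line from the external point to the center form a right triangle.
The right angle is where the tangent meets the radius.
By the Pythagorean theorem: tangent² + 4² = 9²
tangent² = 81 - 16 = 65
tangent = sqrt(65)

sqrt(65)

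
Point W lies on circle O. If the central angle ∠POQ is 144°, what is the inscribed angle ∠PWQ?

An inscribed angle intercepts an arc from a point on the circle, while the central angle intercepts the same arc from the center.
The inscribed angle is always half the central angle: 144° / 2 = 72°.

72°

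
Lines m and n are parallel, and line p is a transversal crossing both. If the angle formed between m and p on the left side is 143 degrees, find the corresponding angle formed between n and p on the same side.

When a transversal crosses parallel lines, angles in the same position at each intersection are called corresponding angles.
These are always equal, so the answer is 143 degrees.

143 degrees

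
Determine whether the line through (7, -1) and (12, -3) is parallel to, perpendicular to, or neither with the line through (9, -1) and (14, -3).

Slope of line 1: m1 = (-3 - -1)/(12 - 7) = -2/5 = -2/5
Slope of line 2: m2 = (-3 - -1)/(14 - 9) = -2/5 = -2/5
m1 = m2, so the lines are parallel.

Parallel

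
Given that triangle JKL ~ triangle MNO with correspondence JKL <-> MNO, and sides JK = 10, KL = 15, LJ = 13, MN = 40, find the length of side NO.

k = 40/10 = 4. NO = 4 * 15 = 60.

60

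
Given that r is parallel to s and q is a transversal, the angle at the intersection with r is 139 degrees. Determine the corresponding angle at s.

When a transversal crosses parallel lines, angles in the same position at each intersection are called corresponding angles.
These are always equal, so the answer is 139 degrees.

139 degrees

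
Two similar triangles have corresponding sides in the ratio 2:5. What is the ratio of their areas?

The ratio of areas of similar triangles equals the square of the side ratio.
Side ratio = 2:5
Area ratio = (2/5)^2 = 4/25 = 4:25

4:25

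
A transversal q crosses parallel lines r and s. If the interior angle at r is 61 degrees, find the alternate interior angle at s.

Alternate interior angles formed by parallel lines and a transversal are equal.
The given angle is 61 degrees.
The alternate interior angle = 61 degrees.

61 degrees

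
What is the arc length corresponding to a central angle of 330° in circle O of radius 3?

Arc length = 2π(3)(11/12) = 11*pi/2

11*pi/2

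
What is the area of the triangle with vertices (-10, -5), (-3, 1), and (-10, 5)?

Using the Shoelace formula for a triangle:
Area = (1/2)|x0(y1 - y2) + x1(y2 - y0) + x2(y0 - y1)|
Area = (1/2)|-10(1 - 5) + -3(5 - -5) + -10(-5 - 1)|
Area = (1/2)|40 + -30 + 60|
Area = (1/2)|70|
Area = (1/2)(70)
Area = 35

35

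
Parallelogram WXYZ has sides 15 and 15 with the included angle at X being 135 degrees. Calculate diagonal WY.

The diagonal of a parallelogram can be found by treating two adjacent sides and the diagonal as a triangle.
Applying the law of cosines with sides 15, 15 and included angle 135°:
d^2 = 225 + 225 - 450*cos(135°) = 225*sqrt(2) + 450
d = 15*sqrt(sqrt(2) + 2)

15*sqrt(sqrt(2) + 2)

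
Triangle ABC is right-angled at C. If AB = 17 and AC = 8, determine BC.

By the Pythagorean theorem: BC^2 = AB^2 - AC^2
BC^2 = 17^2 - 8^2 = 289 - 64 = 225
BC = sqrt(225) = 15

15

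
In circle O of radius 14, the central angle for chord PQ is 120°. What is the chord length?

Chord = 2(14) sin(60°) = 14*sqrt(3)

14*sqrt(3)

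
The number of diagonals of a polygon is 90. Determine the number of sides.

Using d = n(n - 3)/2, we solve 90 = n(n - 3)/2.
So n(n - 3) = 180.
Testing n = 15: 15 * 12 = 180 = 180. Correct.
The polygon has 15 sides.

15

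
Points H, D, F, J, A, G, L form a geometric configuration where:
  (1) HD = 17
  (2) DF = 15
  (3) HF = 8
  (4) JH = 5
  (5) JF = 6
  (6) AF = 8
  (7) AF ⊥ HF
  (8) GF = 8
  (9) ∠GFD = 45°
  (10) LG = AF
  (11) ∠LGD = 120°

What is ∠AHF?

Step 1: By the law of cosines on triangle HFA: HA² = 8² + 8² − 2·8·8·cos(90°) = 128, so HA = 8·√2.
Step 2: By the inverse law of cosines on triangle AHF: cos(∠AHF) = ((8·√2)² + 8² − 8²) / (2·8·√2·8) = 128/181.02 = 0.7071, so ∠AHF = 45°.

Therefore, the measure of angle ∠AHF = 45°.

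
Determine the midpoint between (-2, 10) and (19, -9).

M = ((x₁ + x₂)/2, (y₁ + y₂)/2)
= ((-2 + 19)/2, (10 + -9)/2)
= (17/2, 1/2) = (17/2, 1/2)

(17/2, 1/2)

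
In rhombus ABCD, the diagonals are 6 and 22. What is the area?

Area = (6 * 22) / 2 = 132 / 2 = 66

66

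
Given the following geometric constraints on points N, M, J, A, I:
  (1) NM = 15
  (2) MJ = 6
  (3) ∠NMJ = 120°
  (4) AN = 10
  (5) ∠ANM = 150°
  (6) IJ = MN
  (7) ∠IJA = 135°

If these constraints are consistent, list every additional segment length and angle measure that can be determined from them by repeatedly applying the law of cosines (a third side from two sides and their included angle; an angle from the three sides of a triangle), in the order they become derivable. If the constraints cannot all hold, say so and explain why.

The constraints are consistent. Derivable facts, in order:
After 1 step:
- MA ≈ 24.18
- NJ = 3·√39
After 2 steps:
- ∠AMN = 11.93°
- ∠JNM = 16.1°
- ∠MAN = 18.07°
- ∠MJN = 43.9°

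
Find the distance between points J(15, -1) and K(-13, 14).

d = sqrt((-28)^2 + (15)^2) = sqrt(1009)

sqrt(1009)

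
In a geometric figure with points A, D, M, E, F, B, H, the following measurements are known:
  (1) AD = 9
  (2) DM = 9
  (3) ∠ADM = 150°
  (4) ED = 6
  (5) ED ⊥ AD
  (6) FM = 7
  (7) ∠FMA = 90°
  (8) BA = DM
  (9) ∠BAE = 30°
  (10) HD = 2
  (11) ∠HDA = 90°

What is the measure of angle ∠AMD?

Step 1: By the law of cosines on triangle MDA: MA² = 9² + 9² − 2·9·9·cos(150°) = 302.3, so MA ≈ 17.39.
Step 2: By the inverse law of cosines on triangle AMD: cos(∠AMD) = (17.39² + 9² − 9²) / (2·17.39·9) = 302.3/312.96 = 0.9659, so ∠AMD = 15°.

Therefore, the measure of angle ∠AMD = 15°.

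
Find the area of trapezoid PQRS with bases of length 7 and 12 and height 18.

Area of a trapezoid = (base1 + base2) * height / 2
Area = (7 + 12) * 18 / 2
Area = 19 * 18 / 2
Area = 342 / 2
Area = 171

171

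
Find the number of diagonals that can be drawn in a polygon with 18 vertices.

The number of diagonals in an n-gon is n(n - 3)/2.
For n = 18: 18(18 - 3)/2 = 18 × 15 / 2 = 135.

135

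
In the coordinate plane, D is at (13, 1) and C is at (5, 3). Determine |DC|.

The horizontal distance is |5 - 13| = 8 and the vertical distance is |3 - 1| = 2.
By the Pythagorean theorem, d = sqrt(8^2 + 2^2) = sqrt(68) = 2*sqrt(17).

2*sqrt(17)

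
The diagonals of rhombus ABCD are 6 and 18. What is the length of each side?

The diagonals of a rhombus bisect each other at right angles.
Half-diagonals: 6/2 = 3 and 18/2 = 9
side = sqrt(3^2 + 9^2)
side = sqrt(9 + 81)
side = sqrt(90) = 3*sqrt(10)

3*sqrt(10)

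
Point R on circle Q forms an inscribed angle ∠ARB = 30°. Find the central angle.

Central angle = 2 × 30° = 60° (inscribed angle theorem).

60°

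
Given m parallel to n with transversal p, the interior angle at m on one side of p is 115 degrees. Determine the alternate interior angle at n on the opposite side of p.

Alternate interior angles lie on opposite sides of the transversal, between the parallel lines.
By the alternate interior angle theorem, they are equal: 115 degrees.

115 degrees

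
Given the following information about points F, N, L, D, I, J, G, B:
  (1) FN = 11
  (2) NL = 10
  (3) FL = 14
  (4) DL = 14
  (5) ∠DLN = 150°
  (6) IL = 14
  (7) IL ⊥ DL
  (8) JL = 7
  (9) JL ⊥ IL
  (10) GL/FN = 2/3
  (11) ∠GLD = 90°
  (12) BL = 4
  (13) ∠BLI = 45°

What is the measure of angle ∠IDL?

Step 1: By the law of cosines on triangle DLI: DI² = 14² + 14² − 2·14·14·cos(90°) = 392, so DI = 14·√2.
Step 2: By the inverse law of cosines on triangle IDL: cos(∠IDL) = ((14·√2)² + 14² − 14²) / (2·14·√2·14) = 392/554.37 = 0.7071, so ∠IDL = 45°.

Therefore, the measure of angle ∠IDL = 45°.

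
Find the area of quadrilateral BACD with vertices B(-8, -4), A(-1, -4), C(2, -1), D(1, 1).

The Shoelace formula works by pairing each vertex with the next (cycling back to the first).
For each pair, compute x_i*y_(i+1) - x_(i+1)*y_i:
  (-8*-4 - -1*-4) = 28
  (-1*-1 - 2*-4) = 9
  (2*1 - 1*-1) = 3
  (1*-4 - -8*1) = 4
Taking half the absolute value of the total: Area = (1/2)(44) = 22.

22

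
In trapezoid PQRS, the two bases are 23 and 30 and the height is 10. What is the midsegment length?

midsegment = (23 + 30) / 2 = 53 / 2 = 53/2

53/2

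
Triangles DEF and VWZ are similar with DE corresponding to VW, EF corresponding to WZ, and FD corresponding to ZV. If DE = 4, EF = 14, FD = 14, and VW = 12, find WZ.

Since the triangles are similar, the ratio of corresponding sides is constant.
Scale factor k = VW / DE = 12 / 4 = 3
WZ = k * EF = 3 * 14 = 42

42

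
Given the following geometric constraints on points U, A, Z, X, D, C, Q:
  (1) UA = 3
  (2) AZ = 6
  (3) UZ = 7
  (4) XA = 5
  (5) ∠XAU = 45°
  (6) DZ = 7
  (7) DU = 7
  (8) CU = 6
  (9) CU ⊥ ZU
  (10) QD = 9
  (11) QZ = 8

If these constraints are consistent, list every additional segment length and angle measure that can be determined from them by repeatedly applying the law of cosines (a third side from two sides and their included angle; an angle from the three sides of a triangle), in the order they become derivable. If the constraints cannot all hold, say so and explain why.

The constraints are consistent. Derivable facts, in order:
After 1 step:
- UX ≈ 3.58
- ZC = √85
- ∠AUZ = 58.41°
- ∠AZU = 25.21°
- ∠DQZ = 48.19°
- ∠DUZ = 60°
- ∠DZQ = 73.4°
- ∠DZU = 60°
- ∠QDZ = 58.41°
- ∠UAZ = 96.38°
- ∠UDZ = 60°
After 2 steps:
- ∠AUX = 98.61°
- ∠AXU = 36.39°
- ∠CZU = 40.6°
- ∠UCZ = 49.4°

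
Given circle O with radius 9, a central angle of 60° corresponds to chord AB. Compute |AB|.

Chord = 2(9) sin(30°) = 9

9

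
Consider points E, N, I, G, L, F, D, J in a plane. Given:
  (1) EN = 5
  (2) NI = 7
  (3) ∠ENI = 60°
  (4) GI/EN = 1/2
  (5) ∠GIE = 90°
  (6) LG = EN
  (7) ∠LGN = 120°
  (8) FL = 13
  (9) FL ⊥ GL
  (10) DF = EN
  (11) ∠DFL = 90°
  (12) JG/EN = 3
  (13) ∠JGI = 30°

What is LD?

From the given relations: DF = EN = 5.
Step 1: By the law of cosines on triangle LFD: LD² = 13² + 5² − 2·13·5·cos(90°) = 194, so LD = √194.

Therefore, the length of LD = √194.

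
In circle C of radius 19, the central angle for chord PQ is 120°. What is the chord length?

Chord = 2(19) sin(60°) = 19*sqrt(3)

19*sqrt(3)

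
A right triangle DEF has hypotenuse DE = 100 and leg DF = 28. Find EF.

Rearranging the Pythagorean theorem to solve for the unknown leg:
leg^2 = hypotenuse^2 - known_leg^2 = 10000 - 784 = 9216
leg = sqrt(9216) = 96.

96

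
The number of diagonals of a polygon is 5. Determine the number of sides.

Using d = n(n - 3)/2, we solve 5 = n(n - 3)/2.
So n(n - 3) = 10.
Testing n = 5: 5 * 2 = 10 = 10. Correct.
The polygon has 5 sides.

5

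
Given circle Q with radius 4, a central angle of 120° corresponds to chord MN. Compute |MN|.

Chord length = 2r sin(θ/2)
= 2 × 4 × sin(120°/2)
= 2 × 4 × sin(60°)
= 4*sqrt(3)

4*sqrt(3)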